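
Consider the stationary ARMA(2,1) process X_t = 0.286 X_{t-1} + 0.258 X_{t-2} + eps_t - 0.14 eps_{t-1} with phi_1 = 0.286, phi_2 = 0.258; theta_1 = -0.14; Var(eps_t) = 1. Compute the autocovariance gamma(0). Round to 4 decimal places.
\gamma(0) = 1.1471

Multiply the model equation by X_{t-k} and take expectations. With theta_0 = psi_0 = 1 and psi_j the MA(infinity) weights, this gives
  gamma(k) - sum_i phi_i gamma(k-i) = c_k,
  c_k = sigma^2 * sum_{j=k..q} theta_j psi_{j-k}   (c_k = 0 for k > q),
using gamma(-m) = gamma(m).
psi-weights needed (psi_j = theta_j + sum_i phi_i psi_{j-i}):
  psi_1 = theta_1 + phi_1 = -0.14 + (0.286) = 0.146
Right-hand sides:
  c_0 = sigma^2 (1 + theta_1 psi_1) = 1 * (1 + (-0.14)(0.146)) = 1 * 0.97956 = 0.97956
  c_1 = sigma^2 theta_1 = 1 * (-0.14) = -0.14
  c_2 = 0
Equations for k = 0, 1, 2 (AR order 2, c_2 = 0):
  (E0) gamma(0) = phi_1 gamma(1) + phi_2 gamma(2) + c_0
  (E1) gamma(1) = phi_1 gamma(0) + phi_2 gamma(1) + c_1
  (E2) gamma(2) = phi_1 gamma(1) + phi_2 gamma(0)
From (E1): gamma(1) = A gamma(0) + B with
  A = phi_1 / (1 - phi_2) = 0.286 / 0.742 = 0.385445,   B = c_1 / (1 - phi_2) = -0.14 / 0.742 = -0.188679.
Insert (E2) into (E0): gamma(0) (1 - phi_2^2) = phi_1 (1 + phi_2) gamma(1) + c_0.
  phi_1 (1 + phi_2) = (0.286)(1.258) = 0.359788,   1 - phi_2^2 = 0.933436.
Replace gamma(1) by A gamma(0) + B and collect gamma(0):
  gamma(0) [0.933436 - (0.359788)(0.385445)] = (0.359788)(-0.188679) + 0.97956
  gamma(0) * 0.794758 = 0.911675
  gamma(0) = 0.911675 / 0.794758 = 1.147111.
Therefore gamma(0) = 1.1471 (to 4 decimal places).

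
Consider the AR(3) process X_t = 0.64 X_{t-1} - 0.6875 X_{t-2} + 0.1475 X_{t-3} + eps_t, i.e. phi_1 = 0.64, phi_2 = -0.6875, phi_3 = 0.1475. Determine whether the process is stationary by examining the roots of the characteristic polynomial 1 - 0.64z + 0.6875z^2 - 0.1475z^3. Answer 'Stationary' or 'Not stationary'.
\text{Stationary}

The AR(p) characteristic polynomial is P(z) = 1 - 0.64z + 0.6875z^2 - 0.1475z^3.
Stationarity requires all roots to lie outside the unit circle, i.e. |z| > 1 for every root.
Degree 3: look for a simple real root z0 first, then factor out (1 - z/z0) and solve the remaining quadratic.
Testing z0 = 4: P(4) = 1 + (-0.64)(4) + (0.6875)(4)^2 + (-0.1475)(4)^3
  = 1 + (-2.56) + (11) + (-9.44) = 0.  So z_0 = 4 is a root, |z_0| = 4.
Divide out the factor (1 - 0.25 z) = (1 - z/z0) (since 1/z0 = 0.25):
  P(z) = (1 - 0.25 z)(1 + (-0.39) z + (0.59) z^2)
  [check: z-coef -0.39 - (0.25) = -0.64; z^2-coef 0.59 - (0.25)(-0.39) = 0.6875; z^3-coef -(0.25)(0.59) = -0.1475.]
Remaining roots from the quadratic factor 1 + (-0.39) z + (0.59) z^2:
  Set 1 + (-0.39) z + (0.59) z^2 = 0, i.e. a z^2 + b z + c = 0 with a = 0.59, b = -0.39, c = 1.
  Discriminant D = b^2 - 4ac = (-0.39)^2 - 4*(0.59)*1 = 0.1521 - (2.36) = -2.2079.
  D < 0, so the roots are the complex-conjugate pair z = (-b +/- i sqrt(-D)) / (2a) = 0.3305 +/- 1.2592i.
  For a conjugate pair |z|^2 = z * conj(z) = (product of roots) = c/a = 1/(0.59) = 1.694915, so |z| = sqrt(1.694915) = 1.3019 for both roots.
Moduli of all roots: 4.0000, 1.3019, 1.3019.
All moduli strictly greater than 1? Yes.
Verdict: Stationary.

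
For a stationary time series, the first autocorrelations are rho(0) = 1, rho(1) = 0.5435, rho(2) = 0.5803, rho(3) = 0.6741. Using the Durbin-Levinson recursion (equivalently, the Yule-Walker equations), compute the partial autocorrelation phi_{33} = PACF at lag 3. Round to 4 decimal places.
\phi_{33} = 0.4521

The PACF at lag k is phi_{kk}, the last component of the solution
to the Yule-Walker system G_k phi = r_k where
  (G_k)_{ij} = rho(|i - j|), (r_k)_i = rho(i), i,j = 1..k.
Equivalently, Durbin-Levinson gives phi_{kk} iteratively:
  phi_{11} = rho(1)
  phi_{kk} = [rho(k) - sum_{j=1..k-1} phi_{k-1,j} rho(k-j)]
            / [1 - sum_{j=1..k-1} phi_{k-1,j} rho(j)],
  phi_{k,j} = phi_{k-1,j} - phi_{kk} phi_{k-1,k-j},  j = 1..k-1.
Step k = 1:
  phi_11 = rho(1) = 0.5435.
Step k = 2:
  phi_22 = [rho(2) - phi_11 rho(1)] / [1 - phi_11 rho(1)] = [0.5803 - (0.5435)(0.5435)] / [1 - (0.5435)(0.5435)]
         = 0.28490775 / 0.70460775 = 0.404349.
  Update: phi_21 = phi_11 - phi_22 phi_11 = 0.5435 - (0.404349)(0.5435) = 0.323736.
Step k = 3:
  phi_33 = [rho(3) - phi_21 rho(2) - phi_22 rho(1)] / [1 - phi_21 rho(1) - phi_22 rho(2)]
    numerator   = 0.6741 - (0.323736)(0.5803) - (0.404349)(0.5435) = 0.26647203
    denominator = 1 - (0.323736)(0.5435) - (0.404349)(0.5803) = 0.58940546
  phi_33 = 0.26647203 / 0.58940546 = 0.4521.
Therefore phi_{33} = 0.4521.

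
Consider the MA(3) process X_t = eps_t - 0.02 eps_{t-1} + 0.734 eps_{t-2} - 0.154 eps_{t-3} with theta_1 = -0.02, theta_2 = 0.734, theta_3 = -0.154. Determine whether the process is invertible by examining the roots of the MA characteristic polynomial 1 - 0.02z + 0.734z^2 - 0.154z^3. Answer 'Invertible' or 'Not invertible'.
\text{Invertible}

The MA(q) characteristic polynomial is P(z) = 1 - 0.02z + 0.734z^2 - 0.154z^3.
Invertibility requires all roots to lie outside the unit circle, i.e. |z| > 1 for every root.
Degree 3: look for a simple real root z0 first, then factor out (1 - z/z0) and solve the remaining quadratic.
Testing z0 = 5: P(5) = 1 + (-0.02)(5) + (0.734)(5)^2 + (-0.154)(5)^3
  = 1 + (-0.1) + (18.35) + (-19.25) = 0.  So z_0 = 5 is a root, |z_0| = 5.
Divide out the factor (1 - 0.2 z) = (1 - z/z0) (since 1/z0 = 0.2):
  P(z) = (1 - 0.2 z)(1 + (0.18) z + (0.77) z^2)
  [check: z-coef 0.18 - (0.2) = -0.02; z^2-coef 0.77 - (0.2)(0.18) = 0.734; z^3-coef -(0.2)(0.77) = -0.154.]
Remaining roots from the quadratic factor 1 + (0.18) z + (0.77) z^2:
  Set 1 + (0.18) z + (0.77) z^2 = 0, i.e. a z^2 + b z + c = 0 with a = 0.77, b = 0.18, c = 1.
  Discriminant D = b^2 - 4ac = (0.18)^2 - 4*(0.77)*1 = 0.0324 - (3.08) = -3.0476.
  D < 0, so the roots are the complex-conjugate pair z = (-b +/- i sqrt(-D)) / (2a) = -0.1169 +/- 1.1336i.
  For a conjugate pair |z|^2 = z * conj(z) = (product of roots) = c/a = 1/(0.77) = 1.298701, so |z| = sqrt(1.298701) = 1.1396 for both roots.
Moduli of all roots: 5.0000, 1.1396, 1.1396.
All moduli strictly greater than 1? Yes.
Verdict: Invertible.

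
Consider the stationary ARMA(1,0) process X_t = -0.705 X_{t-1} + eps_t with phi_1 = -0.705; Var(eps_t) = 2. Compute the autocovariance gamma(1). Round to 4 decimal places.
\gamma(1) = -2.8033

Multiply the model equation by X_{t-k} and take expectations. With theta_0 = psi_0 = 1 and psi_j the MA(infinity) weights, this gives
  gamma(k) - sum_i phi_i gamma(k-i) = c_k,
  c_k = sigma^2 * sum_{j=k..q} theta_j psi_{j-k}   (c_k = 0 for k > q),
using gamma(-m) = gamma(m).
Pure AR (q = 0): c_0 = sigma^2 = 2, c_k = 0 for k >= 1.
Equations for k = 0 and k = 1 (AR order 1):
  gamma(0) = phi_1 gamma(1) + c_0
  gamma(1) = phi_1 gamma(0) + c_1
Substituting the second into the first: gamma(0) (1 - phi_1^2) = c_0 + phi_1 c_1, so
  gamma(0) = c_0 / (1 - phi_1^2) = 2 / (1 - (-0.705)^2) = 2 / 0.502975 = 3.976341.
  gamma(1) = phi_1 gamma(0) = (-0.705)(3.976341) = -2.80332.
Therefore gamma(1) = -2.8033 (to 4 decimal places).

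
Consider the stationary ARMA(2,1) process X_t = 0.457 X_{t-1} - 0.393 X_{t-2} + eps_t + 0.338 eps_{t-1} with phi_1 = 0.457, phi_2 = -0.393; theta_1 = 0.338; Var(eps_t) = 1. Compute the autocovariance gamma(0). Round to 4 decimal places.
\gamma(0) = 1.7706

Multiply the model equation by X_{t-k} and take expectations. With theta_0 = psi_0 = 1 and psi_j the MA(infinity) weights, this gives
  gamma(k) - sum_i phi_i gamma(k-i) = c_k,
  c_k = sigma^2 * sum_{j=k..q} theta_j psi_{j-k}   (c_k = 0 for k > q),
using gamma(-m) = gamma(m).
psi-weights needed (psi_j = theta_j + sum_i phi_i psi_{j-i}):
  psi_1 = theta_1 + phi_1 = 0.338 + (0.457) = 0.795
Right-hand sides:
  c_0 = sigma^2 (1 + theta_1 psi_1) = 1 * (1 + (0.338)(0.795)) = 1 * 1.26871 = 1.26871
  c_1 = sigma^2 theta_1 = 1 * (0.338) = 0.338
  c_2 = 0
Equations for k = 0, 1, 2 (AR order 2, c_2 = 0):
  (E0) gamma(0) = phi_1 gamma(1) + phi_2 gamma(2) + c_0
  (E1) gamma(1) = phi_1 gamma(0) + phi_2 gamma(1) + c_1
  (E2) gamma(2) = phi_1 gamma(1) + phi_2 gamma(0)
From (E1): gamma(1) = A gamma(0) + B with
  A = phi_1 / (1 - phi_2) = 0.457 / 1.393 = 0.328069,   B = c_1 / (1 - phi_2) = 0.338 / 1.393 = 0.242642.
Insert (E2) into (E0): gamma(0) (1 - phi_2^2) = phi_1 (1 + phi_2) gamma(1) + c_0.
  phi_1 (1 + phi_2) = (0.457)(0.607) = 0.277399,   1 - phi_2^2 = 0.845551.
Replace gamma(1) by A gamma(0) + B and collect gamma(0):
  gamma(0) [0.845551 - (0.277399)(0.328069)] = (0.277399)(0.242642) + 1.26871
  gamma(0) * 0.754545 = 1.336019
  gamma(0) = 1.336019 / 0.754545 = 1.770628.
Therefore gamma(0) = 1.7706 (to 4 decimal places).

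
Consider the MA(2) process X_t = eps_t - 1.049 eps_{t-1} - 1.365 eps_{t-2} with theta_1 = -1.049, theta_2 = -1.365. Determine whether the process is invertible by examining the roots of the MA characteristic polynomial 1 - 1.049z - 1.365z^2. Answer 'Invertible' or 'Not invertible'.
\text{Not invertible}

The MA(q) characteristic polynomial is P(z) = 1 - 1.049z - 1.365z^2.
Invertibility requires all roots to lie outside the unit circle, i.e. |z| > 1 for every root.
Set 1 + (-1.049) z + (-1.365) z^2 = 0, i.e. a z^2 + b z + c = 0 with a = -1.365, b = -1.049, c = 1.
Discriminant D = b^2 - 4ac = (-1.049)^2 - 4*(-1.365)*1 = 1.100401 - (-5.46) = 6.560401.
D >= 0, so the roots are real: z = (-b +/- sqrt(D)) / (2a) = (1.049 +/- 2.561328) / (-2.73).
  z_1 = (1.049 + 2.561328) / (-2.73) = -1.3225,   |z_1| = 1.3225.
  z_2 = (1.049 - 2.561328) / (-2.73) = 0.554,   |z_2| = 0.554.
Moduli of all roots: 1.3225, 0.5540.
All moduli strictly greater than 1? No.
Verdict: Not invertible.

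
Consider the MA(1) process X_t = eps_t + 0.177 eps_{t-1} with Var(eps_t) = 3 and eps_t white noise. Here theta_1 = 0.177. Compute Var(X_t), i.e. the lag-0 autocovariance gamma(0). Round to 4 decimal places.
\gamma(0) = 3.0940

For an MA(q) process X_t = eps_t + sum_i theta_i eps_{t-i} with
Var(eps_t) = sigma^2, the variance is
  gamma(0) = sigma^2 * (1 + sum_i theta_i^2).
  sum_i theta_i^2 = (0.177)^2 = 0.031329.
  gamma(0) = 3 * (1 + 0.031329) = 3 * 1.031329 = 3.093987, which rounds to 3.0940.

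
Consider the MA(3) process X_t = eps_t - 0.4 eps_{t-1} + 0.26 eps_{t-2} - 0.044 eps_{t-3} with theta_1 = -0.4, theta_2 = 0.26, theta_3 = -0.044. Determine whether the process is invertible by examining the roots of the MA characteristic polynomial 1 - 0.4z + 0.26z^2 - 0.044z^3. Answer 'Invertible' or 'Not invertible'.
\text{Invertible}

The MA(q) characteristic polynomial is P(z) = 1 - 0.4z + 0.26z^2 - 0.044z^3.
Invertibility requires all roots to lie outside the unit circle, i.e. |z| > 1 for every root.
Degree 3: look for a simple real root z0 first, then factor out (1 - z/z0) and solve the remaining quadratic.
Testing z0 = 5: P(5) = 1 + (-0.4)(5) + (0.26)(5)^2 + (-0.044)(5)^3
  = 1 + (-2) + (6.5) + (-5.5) = 0.  So z_0 = 5 is a root, |z_0| = 5.
Divide out the factor (1 - 0.2 z) = (1 - z/z0) (since 1/z0 = 0.2):
  P(z) = (1 - 0.2 z)(1 + (-0.2) z + (0.22) z^2)
  [check: z-coef -0.2 - (0.2) = -0.4; z^2-coef 0.22 - (0.2)(-0.2) = 0.26; z^3-coef -(0.2)(0.22) = -0.044.]
Remaining roots from the quadratic factor 1 + (-0.2) z + (0.22) z^2:
  Set 1 + (-0.2) z + (0.22) z^2 = 0, i.e. a z^2 + b z + c = 0 with a = 0.22, b = -0.2, c = 1.
  Discriminant D = b^2 - 4ac = (-0.2)^2 - 4*(0.22)*1 = 0.04 - (0.88) = -0.84.
  D < 0, so the roots are the complex-conjugate pair z = (-b +/- i sqrt(-D)) / (2a) = 0.4545 +/- 2.083i.
  For a conjugate pair |z|^2 = z * conj(z) = (product of roots) = c/a = 1/(0.22) = 4.545455, so |z| = sqrt(4.545455) = 2.132 for both roots.
Moduli of all roots: 5.0000, 2.1320, 2.1320.
All moduli strictly greater than 1? Yes.
Verdict: Invertible.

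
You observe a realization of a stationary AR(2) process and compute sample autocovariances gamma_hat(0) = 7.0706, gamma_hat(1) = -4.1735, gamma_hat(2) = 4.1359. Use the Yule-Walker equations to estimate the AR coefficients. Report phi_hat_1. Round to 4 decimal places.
\hat\phi_{1} = -0.3760

The Yule-Walker equations for an AR(p) process read, in matrix form,
  Gamma_p phi = r_p,   with   (Gamma_p)_{ij} = gamma(|i - j|),
                       (r_p)_i = gamma(i),   i,j = 1..p.
Substitute the sample gammas (Toeplitz matrix and right-hand side of size 2):
  Gamma_p = [[7.0706, -4.1735], [-4.1735, 7.0706]]
  r_p     = [-4.1735, 4.1359]
Written out:
  7.0706 phi_1 - 4.1735 phi_2 = -4.1735
  -4.1735 phi_1 + 7.0706 phi_2 = 4.1359
Solve by Cramer's rule:
  det = gamma(0)^2 - gamma(1)^2 = (7.0706)^2 - (-4.1735)^2 = 49.99338436 - 17.41810225 = 32.57528211
  phi_hat_1 = [gamma(1) gamma(0) - gamma(1) gamma(2)] / det = [(-4.1735)(7.0706) - (-4.1735)(4.1359)] / 32.57528211 = -12.24797045 / 32.57528211 = -0.376
  phi_hat_2 = [gamma(0) gamma(2) - gamma(1)^2] / det = [(7.0706)(4.1359) - (-4.1735)^2] / 32.57528211 = 11.82519229 / 32.57528211 = 0.363
So phi_hat = [-0.3760, 0.3630].
Therefore phi_hat_1 = -0.3760.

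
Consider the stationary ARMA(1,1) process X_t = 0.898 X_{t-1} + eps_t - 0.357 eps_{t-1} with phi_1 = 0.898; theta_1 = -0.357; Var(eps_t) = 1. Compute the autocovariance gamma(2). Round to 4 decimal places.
\gamma(2) = 1.7050

Multiply the model equation by X_{t-k} and take expectations. With theta_0 = psi_0 = 1 and psi_j the MA(infinity) weights, this gives
  gamma(k) - sum_i phi_i gamma(k-i) = c_k,
  c_k = sigma^2 * sum_{j=k..q} theta_j psi_{j-k}   (c_k = 0 for k > q),
using gamma(-m) = gamma(m).
psi-weights needed (psi_j = theta_j + sum_i phi_i psi_{j-i}):
  psi_1 = theta_1 + phi_1 = -0.357 + (0.898) = 0.541
Right-hand sides:
  c_0 = sigma^2 (1 + theta_1 psi_1) = 1 * (1 + (-0.357)(0.541)) = 1 * 0.806863 = 0.806863
  c_1 = sigma^2 theta_1 = 1 * (-0.357) = -0.357
  c_2 = 0
Equations for k = 0 and k = 1 (AR order 1):
  gamma(0) = phi_1 gamma(1) + c_0
  gamma(1) = phi_1 gamma(0) + c_1
Substituting the second into the first: gamma(0) (1 - phi_1^2) = c_0 + phi_1 c_1, so
  gamma(0) = (c_0 + phi_1 c_1) / (1 - phi_1^2) = (0.806863 + (0.898)(-0.357)) / (1 - (0.898)^2) = 0.486277 / 0.193596 = 2.511813.
  gamma(1) = phi_1 gamma(0) + c_1 = (0.898)(2.511813) + (-0.357) = 1.898608.
For k = 2 (> q): gamma(2) = phi_1 gamma(1) = (0.898)(1.898608) = 1.70495.
Therefore gamma(2) = 1.7050 (to 4 decimal places).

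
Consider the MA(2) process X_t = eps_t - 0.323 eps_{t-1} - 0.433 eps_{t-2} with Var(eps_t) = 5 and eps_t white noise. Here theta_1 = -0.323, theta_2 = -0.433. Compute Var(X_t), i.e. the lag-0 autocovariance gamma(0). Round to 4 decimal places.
\gamma(0) = 6.4591

For an MA(q) process X_t = eps_t + sum_i theta_i eps_{t-i} with
Var(eps_t) = sigma^2, the variance is
  gamma(0) = sigma^2 * (1 + sum_i theta_i^2).
  sum_i theta_i^2 = (-0.323)^2 + (-0.433)^2 = 0.104329 + 0.187489 = 0.291818.
  gamma(0) = 5 * (1 + 0.291818) = 5 * 1.291818 = 6.45909, which rounds to 6.4591.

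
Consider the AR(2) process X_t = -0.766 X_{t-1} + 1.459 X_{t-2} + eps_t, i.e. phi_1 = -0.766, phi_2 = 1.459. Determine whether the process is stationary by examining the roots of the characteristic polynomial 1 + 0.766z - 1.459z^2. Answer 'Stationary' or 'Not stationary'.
\text{Not stationary}

The AR(p) characteristic polynomial is P(z) = 1 + 0.766z - 1.459z^2.
Stationarity requires all roots to lie outside the unit circle, i.e. |z| > 1 for every root.
Set 1 + (0.766) z + (-1.459) z^2 = 0, i.e. a z^2 + b z + c = 0 with a = -1.459, b = 0.766, c = 1.
Discriminant D = b^2 - 4ac = (0.766)^2 - 4*(-1.459)*1 = 0.586756 - (-5.836) = 6.422756.
D >= 0, so the roots are real: z = (-b +/- sqrt(D)) / (2a) = (-0.766 +/- 2.534316) / (-2.918).
  z_1 = (-0.766 + 2.534316) / (-2.918) = -0.606,   |z_1| = 0.606.
  z_2 = (-0.766 - 2.534316) / (-2.918) = 1.131,   |z_2| = 1.131.
Moduli of all roots: 0.6060, 1.1310.
All moduli strictly greater than 1? No.
Verdict: Not stationary.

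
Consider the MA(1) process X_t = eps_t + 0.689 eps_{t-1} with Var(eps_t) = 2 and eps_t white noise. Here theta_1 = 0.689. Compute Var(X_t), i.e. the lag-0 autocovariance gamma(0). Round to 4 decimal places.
\gamma(0) = 2.9494

For an MA(q) process X_t = eps_t + sum_i theta_i eps_{t-i} with
Var(eps_t) = sigma^2, the variance is
  gamma(0) = sigma^2 * (1 + sum_i theta_i^2).
  sum_i theta_i^2 = (0.689)^2 = 0.474721.
  gamma(0) = 2 * (1 + 0.474721) = 2 * 1.474721 = 2.949442, which rounds to 2.9494.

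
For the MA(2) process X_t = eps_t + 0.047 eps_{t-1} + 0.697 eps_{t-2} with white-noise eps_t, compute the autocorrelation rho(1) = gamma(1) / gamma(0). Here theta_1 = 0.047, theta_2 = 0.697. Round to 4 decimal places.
\rho(1) = 0.0536

For an MA(q) process with theta_0 = 1, the autocovariance is
  gamma(k) = sigma^2 * sum_{i=0..q-k} theta_i * theta_{i+k},
and rho(k) = gamma(k) / gamma(0). Sigma^2 cancels.
  numerator   = (1)*(0.047) + (0.047)*(0.697) = 0.079759.
  denominator = (1)^2 + (0.047)^2 + (0.697)^2 = 1.488018.
  rho(1) = 0.079759 / 1.488018 = 0.0536.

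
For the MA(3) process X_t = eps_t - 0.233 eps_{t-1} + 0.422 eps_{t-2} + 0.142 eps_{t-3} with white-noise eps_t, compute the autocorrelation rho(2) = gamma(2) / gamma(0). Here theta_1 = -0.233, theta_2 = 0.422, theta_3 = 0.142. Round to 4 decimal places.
\rho(2) = 0.3105

For an MA(q) process with theta_0 = 1, the autocovariance is
  gamma(k) = sigma^2 * sum_{i=0..q-k} theta_i * theta_{i+k},
and rho(k) = gamma(k) / gamma(0). Sigma^2 cancels.
  numerator   = (1)*(0.422) + (-0.233)*(0.142) = 0.388914.
  denominator = (1)^2 + (-0.233)^2 + (0.422)^2 + (0.142)^2 = 1.252537.
  rho(2) = 0.388914 / 1.252537 = 0.3105.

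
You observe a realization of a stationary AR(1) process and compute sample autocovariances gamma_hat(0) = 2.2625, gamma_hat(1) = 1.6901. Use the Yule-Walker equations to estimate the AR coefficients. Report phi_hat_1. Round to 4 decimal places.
\hat\phi_{1} = 0.7470

The Yule-Walker equations for an AR(p) process read, in matrix form,
  Gamma_p phi = r_p,   with   (Gamma_p)_{ij} = gamma(|i - j|),
                       (r_p)_i = gamma(i),   i,j = 1..p.
Substitute the sample gammas (Toeplitz matrix and right-hand side of size 1):
  Gamma_p = [[2.2625]]
  r_p     = [1.6901]
With p = 1 this is the single equation gamma(0) phi_1 = gamma(1):
  phi_hat_1 = gamma(1) / gamma(0) = 1.6901 / 2.2625 = 0.7470.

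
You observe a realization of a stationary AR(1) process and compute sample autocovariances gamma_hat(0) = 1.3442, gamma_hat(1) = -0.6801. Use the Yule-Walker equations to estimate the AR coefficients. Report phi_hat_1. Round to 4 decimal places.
\hat\phi_{1} = -0.5060

The Yule-Walker equations for an AR(p) process read, in matrix form,
  Gamma_p phi = r_p,   with   (Gamma_p)_{ij} = gamma(|i - j|),
                       (r_p)_i = gamma(i),   i,j = 1..p.
Substitute the sample gammas (Toeplitz matrix and right-hand side of size 1):
  Gamma_p = [[1.3442]]
  r_p     = [-0.6801]
With p = 1 this is the single equation gamma(0) phi_1 = gamma(1):
  phi_hat_1 = gamma(1) / gamma(0) = -0.6801 / 1.3442 = -0.5060.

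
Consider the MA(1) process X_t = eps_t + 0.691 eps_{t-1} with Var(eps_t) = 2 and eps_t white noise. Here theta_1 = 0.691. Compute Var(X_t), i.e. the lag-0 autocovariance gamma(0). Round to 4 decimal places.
\gamma(0) = 2.9550

For an MA(q) process X_t = eps_t + sum_i theta_i eps_{t-i} with
Var(eps_t) = sigma^2, the variance is
  gamma(0) = sigma^2 * (1 + sum_i theta_i^2).
  sum_i theta_i^2 = (0.691)^2 = 0.477481.
  gamma(0) = 2 * (1 + 0.477481) = 2 * 1.477481 = 2.954962, which rounds to 2.9550.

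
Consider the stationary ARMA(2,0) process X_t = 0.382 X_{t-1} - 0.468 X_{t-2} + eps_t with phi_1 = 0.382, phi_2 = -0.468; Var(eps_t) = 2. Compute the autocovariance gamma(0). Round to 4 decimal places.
\gamma(0) = 2.7469

Multiply the model equation by X_{t-k} and take expectations. With theta_0 = psi_0 = 1 and psi_j the MA(infinity) weights, this gives
  gamma(k) - sum_i phi_i gamma(k-i) = c_k,
  c_k = sigma^2 * sum_{j=k..q} theta_j psi_{j-k}   (c_k = 0 for k > q),
using gamma(-m) = gamma(m).
Pure AR (q = 0): c_0 = sigma^2 = 2, c_k = 0 for k >= 1.
Equations for k = 0, 1, 2 (AR order 2, c_2 = 0):
  (E0) gamma(0) = phi_1 gamma(1) + phi_2 gamma(2) + c_0
  (E1) gamma(1) = phi_1 gamma(0) + phi_2 gamma(1) + c_1
  (E2) gamma(2) = phi_1 gamma(1) + phi_2 gamma(0)
From (E1): gamma(1) = A gamma(0) + B with
  A = phi_1 / (1 - phi_2) = 0.382 / 1.468 = 0.260218,   B = c_1 / (1 - phi_2) = 0 / 1.468 = 0.
Insert (E2) into (E0): gamma(0) (1 - phi_2^2) = phi_1 (1 + phi_2) gamma(1) + c_0.
  phi_1 (1 + phi_2) = (0.382)(0.532) = 0.203224,   1 - phi_2^2 = 0.780976.
Replace gamma(1) by A gamma(0) + B and collect gamma(0):
  gamma(0) [0.780976 - (0.203224)(0.260218)] = c_0 = 2
  gamma(0) * 0.728093 = 2
  gamma(0) = 2 / 0.728093 = 2.7469.
Therefore gamma(0) = 2.7469 (to 4 decimal places).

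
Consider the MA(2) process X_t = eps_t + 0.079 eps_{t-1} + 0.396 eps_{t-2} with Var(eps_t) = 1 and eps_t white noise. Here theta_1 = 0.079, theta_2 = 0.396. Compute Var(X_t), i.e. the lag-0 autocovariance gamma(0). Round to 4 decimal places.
\gamma(0) = 1.1631

For an MA(q) process X_t = eps_t + sum_i theta_i eps_{t-i} with
Var(eps_t) = sigma^2, the variance is
  gamma(0) = sigma^2 * (1 + sum_i theta_i^2).
  sum_i theta_i^2 = (0.079)^2 + (0.396)^2 = 0.006241 + 0.156816 = 0.163057.
  gamma(0) = 1 * (1 + 0.163057) = 1 * 1.163057 = 1.163057, which rounds to 1.1631.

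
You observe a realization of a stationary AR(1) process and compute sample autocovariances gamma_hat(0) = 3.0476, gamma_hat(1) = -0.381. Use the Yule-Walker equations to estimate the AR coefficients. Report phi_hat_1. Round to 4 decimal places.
\hat\phi_{1} = -0.1250

The Yule-Walker equations for an AR(p) process read, in matrix form,
  Gamma_p phi = r_p,   with   (Gamma_p)_{ij} = gamma(|i - j|),
                       (r_p)_i = gamma(i),   i,j = 1..p.
Substitute the sample gammas (Toeplitz matrix and right-hand side of size 1):
  Gamma_p = [[3.0476]]
  r_p     = [-0.381]
With p = 1 this is the single equation gamma(0) phi_1 = gamma(1):
  phi_hat_1 = gamma(1) / gamma(0) = -0.381 / 3.0476 = -0.1250.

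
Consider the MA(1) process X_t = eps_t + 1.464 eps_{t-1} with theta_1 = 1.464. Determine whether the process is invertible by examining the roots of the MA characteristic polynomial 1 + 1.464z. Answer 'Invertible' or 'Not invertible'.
\text{Not invertible}

The MA(q) characteristic polynomial is P(z) = 1 + 1.464z.
Invertibility requires all roots to lie outside the unit circle, i.e. |z| > 1 for every root.
This is linear in z: 1 + (1.464) z = 0  =>  z = -1/(1.464) = -0.68306,  |z| = 0.68306.
Moduli of all roots: 0.6831.
All moduli strictly greater than 1? No.
Verdict: Not invertible.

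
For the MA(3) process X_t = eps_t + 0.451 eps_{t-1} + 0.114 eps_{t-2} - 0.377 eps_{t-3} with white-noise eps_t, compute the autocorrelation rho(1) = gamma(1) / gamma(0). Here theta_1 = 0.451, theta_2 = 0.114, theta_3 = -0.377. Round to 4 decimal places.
\rho(1) = 0.3382

For an MA(q) process with theta_0 = 1, the autocovariance is
  gamma(k) = sigma^2 * sum_{i=0..q-k} theta_i * theta_{i+k},
and rho(k) = gamma(k) / gamma(0). Sigma^2 cancels.
  numerator   = (1)*(0.451) + (0.451)*(0.114) + (0.114)*(-0.377) = 0.459436.
  denominator = (1)^2 + (0.451)^2 + (0.114)^2 + (-0.377)^2 = 1.358526.
  rho(1) = 0.459436 / 1.358526 = 0.3382.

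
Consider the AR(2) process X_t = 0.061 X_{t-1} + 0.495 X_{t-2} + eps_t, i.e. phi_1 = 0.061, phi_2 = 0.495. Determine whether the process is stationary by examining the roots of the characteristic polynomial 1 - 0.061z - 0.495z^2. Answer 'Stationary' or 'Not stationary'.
\text{Stationary}

The AR(p) characteristic polynomial is P(z) = 1 - 0.061z - 0.495z^2.
Stationarity requires all roots to lie outside the unit circle, i.e. |z| > 1 for every root.
Set 1 + (-0.061) z + (-0.495) z^2 = 0, i.e. a z^2 + b z + c = 0 with a = -0.495, b = -0.061, c = 1.
Discriminant D = b^2 - 4ac = (-0.061)^2 - 4*(-0.495)*1 = 0.003721 - (-1.98) = 1.983721.
D >= 0, so the roots are real: z = (-b +/- sqrt(D)) / (2a) = (0.061 +/- 1.408446) / (-0.99).
  z_1 = (0.061 + 1.408446) / (-0.99) = -1.4843,   |z_1| = 1.4843.
  z_2 = (0.061 - 1.408446) / (-0.99) = 1.3611,   |z_2| = 1.3611.
Moduli of all roots: 1.4843, 1.3611.
All moduli strictly greater than 1? Yes.
Verdict: Stationary.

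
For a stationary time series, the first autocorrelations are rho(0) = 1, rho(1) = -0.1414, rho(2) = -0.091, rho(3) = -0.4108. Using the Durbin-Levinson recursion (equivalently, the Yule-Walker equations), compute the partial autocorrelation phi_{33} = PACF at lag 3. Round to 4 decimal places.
\phi_{33} = -0.4560

The PACF at lag k is phi_{kk}, the last component of the solution
to the Yule-Walker system G_k phi = r_k where
  (G_k)_{ij} = rho(|i - j|), (r_k)_i = rho(i), i,j = 1..k.
Equivalently, Durbin-Levinson gives phi_{kk} iteratively:
  phi_{11} = rho(1)
  phi_{kk} = [rho(k) - sum_{j=1..k-1} phi_{k-1,j} rho(k-j)]
            / [1 - sum_{j=1..k-1} phi_{k-1,j} rho(j)],
  phi_{k,j} = phi_{k-1,j} - phi_{kk} phi_{k-1,k-j},  j = 1..k-1.
Step k = 1:
  phi_11 = rho(1) = -0.1414.
Step k = 2:
  phi_22 = [rho(2) - phi_11 rho(1)] / [1 - phi_11 rho(1)] = [-0.091 - (-0.1414)(-0.1414)] / [1 - (-0.1414)(-0.1414)]
         = -0.11099396 / 0.98000604 = -0.113258.
  Update: phi_21 = phi_11 - phi_22 phi_11 = -0.1414 - (-0.113258)(-0.1414) = -0.157415.
Step k = 3:
  phi_33 = [rho(3) - phi_21 rho(2) - phi_22 rho(1)] / [1 - phi_21 rho(1) - phi_22 rho(2)]
    numerator   = -0.4108 - (-0.157415)(-0.091) - (-0.113258)(-0.1414) = -0.44113949
    denominator = 1 - (-0.157415)(-0.1414) - (-0.113258)(-0.091) = 0.96743504
  phi_33 = -0.44113949 / 0.96743504 = -0.456.
Therefore phi_{33} = -0.4560.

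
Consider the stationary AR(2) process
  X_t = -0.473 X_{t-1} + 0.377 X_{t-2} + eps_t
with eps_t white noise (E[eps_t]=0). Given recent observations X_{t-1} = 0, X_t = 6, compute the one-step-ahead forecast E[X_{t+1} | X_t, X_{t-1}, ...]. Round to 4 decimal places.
E[X_{t+1} \mid \mathcal F_t] = -2.8380

For an AR(p) model X_t = c + sum_i phi_i X_{t-i} + eps_t, the
one-step-ahead conditional mean is
  E[X_{t+1} | X_t, ...] = c + sum_i phi_i X_{t+1-i}.
Substitute known values:
  E[X_{t+1} | ...] = (-0.473) * (6) + (0.377) * (0)
                   = -2.8380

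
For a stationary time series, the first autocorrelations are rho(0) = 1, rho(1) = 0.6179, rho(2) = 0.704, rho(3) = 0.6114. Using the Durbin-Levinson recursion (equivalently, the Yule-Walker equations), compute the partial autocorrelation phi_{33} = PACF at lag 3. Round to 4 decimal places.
\phi_{33} = 0.1801

The PACF at lag k is phi_{kk}, the last component of the solution
to the Yule-Walker system G_k phi = r_k where
  (G_k)_{ij} = rho(|i - j|), (r_k)_i = rho(i), i,j = 1..k.
Equivalently, Durbin-Levinson gives phi_{kk} iteratively:
  phi_{11} = rho(1)
  phi_{kk} = [rho(k) - sum_{j=1..k-1} phi_{k-1,j} rho(k-j)]
            / [1 - sum_{j=1..k-1} phi_{k-1,j} rho(j)],
  phi_{k,j} = phi_{k-1,j} - phi_{kk} phi_{k-1,k-j},  j = 1..k-1.
Step k = 1:
  phi_11 = rho(1) = 0.6179.
Step k = 2:
  phi_22 = [rho(2) - phi_11 rho(1)] / [1 - phi_11 rho(1)] = [0.704 - (0.6179)(0.6179)] / [1 - (0.6179)(0.6179)]
         = 0.32219959 / 0.61819959 = 0.52119.
  Update: phi_21 = phi_11 - phi_22 phi_11 = 0.6179 - (0.52119)(0.6179) = 0.295857.
Step k = 3:
  phi_33 = [rho(3) - phi_21 rho(2) - phi_22 rho(1)] / [1 - phi_21 rho(1) - phi_22 rho(2)]
    numerator   = 0.6114 - (0.295857)(0.704) - (0.52119)(0.6179) = 0.08107354
    denominator = 1 - (0.295857)(0.6179) - (0.52119)(0.704) = 0.45027231
  phi_33 = 0.08107354 / 0.45027231 = 0.1801.
Therefore phi_{33} = 0.1801.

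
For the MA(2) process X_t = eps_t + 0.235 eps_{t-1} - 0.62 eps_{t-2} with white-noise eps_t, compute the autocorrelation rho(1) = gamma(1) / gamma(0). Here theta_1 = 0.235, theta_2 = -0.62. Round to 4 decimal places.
\rho(1) = 0.0620

For an MA(q) process with theta_0 = 1, the autocovariance is
  gamma(k) = sigma^2 * sum_{i=0..q-k} theta_i * theta_{i+k},
and rho(k) = gamma(k) / gamma(0). Sigma^2 cancels.
  numerator   = (1)*(0.235) + (0.235)*(-0.62) = 0.0893.
  denominator = (1)^2 + (0.235)^2 + (-0.62)^2 = 1.439625.
  rho(1) = 0.0893 / 1.439625 = 0.0620.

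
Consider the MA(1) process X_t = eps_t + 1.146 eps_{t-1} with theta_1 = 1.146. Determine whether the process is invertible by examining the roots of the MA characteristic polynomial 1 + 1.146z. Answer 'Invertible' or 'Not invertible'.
\text{Not invertible}

The MA(q) characteristic polynomial is P(z) = 1 + 1.146z.
Invertibility requires all roots to lie outside the unit circle, i.e. |z| > 1 for every root.
This is linear in z: 1 + (1.146) z = 0  =>  z = -1/(1.146) = -0.8726,  |z| = 0.8726.
Moduli of all roots: 0.8726.
All moduli strictly greater than 1? No.
Verdict: Not invertible.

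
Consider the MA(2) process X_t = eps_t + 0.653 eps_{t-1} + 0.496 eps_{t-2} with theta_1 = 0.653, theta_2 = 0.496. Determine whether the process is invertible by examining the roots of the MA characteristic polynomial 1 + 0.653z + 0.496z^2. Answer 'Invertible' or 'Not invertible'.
\text{Invertible}

The MA(q) characteristic polynomial is P(z) = 1 + 0.653z + 0.496z^2.
Invertibility requires all roots to lie outside the unit circle, i.e. |z| > 1 for every root.
Set 1 + (0.653) z + (0.496) z^2 = 0, i.e. a z^2 + b z + c = 0 with a = 0.496, b = 0.653, c = 1.
Discriminant D = b^2 - 4ac = (0.653)^2 - 4*(0.496)*1 = 0.426409 - (1.984) = -1.557591.
D < 0, so the roots are the complex-conjugate pair z = (-b +/- i sqrt(-D)) / (2a) = -0.6583 +/- 1.2581i.
For a conjugate pair |z|^2 = z * conj(z) = (product of roots) = c/a = 1/(0.496) = 2.016129, so |z| = sqrt(2.016129) = 1.4199 for both roots.
Moduli of all roots: 1.4199, 1.4199.
All moduli strictly greater than 1? Yes.
Verdict: Invertible.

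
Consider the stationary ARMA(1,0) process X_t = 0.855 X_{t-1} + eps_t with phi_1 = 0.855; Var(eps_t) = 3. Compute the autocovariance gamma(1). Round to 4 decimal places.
\gamma(1) = 9.5362

Multiply the model equation by X_{t-k} and take expectations. With theta_0 = psi_0 = 1 and psi_j the MA(infinity) weights, this gives
  gamma(k) - sum_i phi_i gamma(k-i) = c_k,
  c_k = sigma^2 * sum_{j=k..q} theta_j psi_{j-k}   (c_k = 0 for k > q),
using gamma(-m) = gamma(m).
Pure AR (q = 0): c_0 = sigma^2 = 3, c_k = 0 for k >= 1.
Equations for k = 0 and k = 1 (AR order 1):
  gamma(0) = phi_1 gamma(1) + c_0
  gamma(1) = phi_1 gamma(0) + c_1
Substituting the second into the first: gamma(0) (1 - phi_1^2) = c_0 + phi_1 c_1, so
  gamma(0) = c_0 / (1 - phi_1^2) = 3 / (1 - (0.855)^2) = 3 / 0.268975 = 11.153453.
  gamma(1) = phi_1 gamma(0) = (0.855)(11.153453) = 9.536202.
Therefore gamma(1) = 9.5362 (to 4 decimal places).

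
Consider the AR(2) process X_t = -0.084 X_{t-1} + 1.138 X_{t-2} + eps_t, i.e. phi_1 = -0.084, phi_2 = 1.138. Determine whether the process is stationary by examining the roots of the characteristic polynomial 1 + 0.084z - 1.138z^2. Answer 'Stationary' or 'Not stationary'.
\text{Not stationary}

The AR(p) characteristic polynomial is P(z) = 1 + 0.084z - 1.138z^2.
Stationarity requires all roots to lie outside the unit circle, i.e. |z| > 1 for every root.
Set 1 + (0.084) z + (-1.138) z^2 = 0, i.e. a z^2 + b z + c = 0 with a = -1.138, b = 0.084, c = 1.
Discriminant D = b^2 - 4ac = (0.084)^2 - 4*(-1.138)*1 = 0.007056 - (-4.552) = 4.559056.
D >= 0, so the roots are real: z = (-b +/- sqrt(D)) / (2a) = (-0.084 +/- 2.135195) / (-2.276).
  z_1 = (-0.084 + 2.135195) / (-2.276) = -0.9012,   |z_1| = 0.9012.
  z_2 = (-0.084 - 2.135195) / (-2.276) = 0.975,   |z_2| = 0.975.
Moduli of all roots: 0.9012, 0.9750.
All moduli strictly greater than 1? No.
Verdict: Not stationary.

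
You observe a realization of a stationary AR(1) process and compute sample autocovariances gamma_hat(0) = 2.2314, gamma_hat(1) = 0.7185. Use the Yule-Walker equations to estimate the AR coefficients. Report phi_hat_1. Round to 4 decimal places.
\hat\phi_{1} = 0.3220

The Yule-Walker equations for an AR(p) process read, in matrix form,
  Gamma_p phi = r_p,   with   (Gamma_p)_{ij} = gamma(|i - j|),
                       (r_p)_i = gamma(i),   i,j = 1..p.
Substitute the sample gammas (Toeplitz matrix and right-hand side of size 1):
  Gamma_p = [[2.2314]]
  r_p     = [0.7185]
With p = 1 this is the single equation gamma(0) phi_1 = gamma(1):
  phi_hat_1 = gamma(1) / gamma(0) = 0.7185 / 2.2314 = 0.3220.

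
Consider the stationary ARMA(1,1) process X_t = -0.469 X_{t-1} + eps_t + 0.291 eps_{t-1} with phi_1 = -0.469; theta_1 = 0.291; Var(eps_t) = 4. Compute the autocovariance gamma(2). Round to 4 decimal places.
\gamma(2) = 0.3697

Multiply the model equation by X_{t-k} and take expectations. With theta_0 = psi_0 = 1 and psi_j the MA(infinity) weights, this gives
  gamma(k) - sum_i phi_i gamma(k-i) = c_k,
  c_k = sigma^2 * sum_{j=k..q} theta_j psi_{j-k}   (c_k = 0 for k > q),
using gamma(-m) = gamma(m).
psi-weights needed (psi_j = theta_j + sum_i phi_i psi_{j-i}):
  psi_1 = theta_1 + phi_1 = 0.291 + (-0.469) = -0.178
Right-hand sides:
  c_0 = sigma^2 (1 + theta_1 psi_1) = 4 * (1 + (0.291)(-0.178)) = 4 * 0.948202 = 3.792808
  c_1 = sigma^2 theta_1 = 4 * (0.291) = 1.164
  c_2 = 0
Equations for k = 0 and k = 1 (AR order 1):
  gamma(0) = phi_1 gamma(1) + c_0
  gamma(1) = phi_1 gamma(0) + c_1
Substituting the second into the first: gamma(0) (1 - phi_1^2) = c_0 + phi_1 c_1, so
  gamma(0) = (c_0 + phi_1 c_1) / (1 - phi_1^2) = (3.792808 + (-0.469)(1.164)) / (1 - (-0.469)^2) = 3.246892 / 0.780039 = 4.162474.
  gamma(1) = phi_1 gamma(0) + c_1 = (-0.469)(4.162474) + (1.164) = -0.7882.
For k = 2 (> q): gamma(2) = phi_1 gamma(1) = (-0.469)(-0.7882) = 0.369666.
Therefore gamma(2) = 0.3697 (to 4 decimal places).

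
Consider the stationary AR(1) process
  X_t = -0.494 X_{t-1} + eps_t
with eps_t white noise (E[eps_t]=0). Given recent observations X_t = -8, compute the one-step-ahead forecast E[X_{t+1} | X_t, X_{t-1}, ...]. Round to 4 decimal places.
E[X_{t+1} \mid \mathcal F_t] = 3.9520

For an AR(p) model X_t = c + sum_i phi_i X_{t-i} + eps_t, the
one-step-ahead conditional mean is
  E[X_{t+1} | X_t, ...] = c + sum_i phi_i X_{t+1-i}.
Substitute known values:
  E[X_{t+1} | ...] = (-0.494) * (-8)
                   = 3.9520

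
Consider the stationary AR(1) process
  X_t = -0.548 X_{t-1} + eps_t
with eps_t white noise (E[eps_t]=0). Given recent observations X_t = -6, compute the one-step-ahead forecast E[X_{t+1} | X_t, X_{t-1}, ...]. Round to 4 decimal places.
E[X_{t+1} \mid \mathcal F_t] = 3.2880

For an AR(p) model X_t = c + sum_i phi_i X_{t-i} + eps_t, the
one-step-ahead conditional mean is
  E[X_{t+1} | X_t, ...] = c + sum_i phi_i X_{t+1-i}.
Substitute known values:
  E[X_{t+1} | ...] = (-0.548) * (-6)
                   = 3.2880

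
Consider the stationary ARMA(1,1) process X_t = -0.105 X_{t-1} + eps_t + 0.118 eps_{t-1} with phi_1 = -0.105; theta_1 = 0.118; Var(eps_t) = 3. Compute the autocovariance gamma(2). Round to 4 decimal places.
\gamma(2) = -0.0041

Multiply the model equation by X_{t-k} and take expectations. With theta_0 = psi_0 = 1 and psi_j the MA(infinity) weights, this gives
  gamma(k) - sum_i phi_i gamma(k-i) = c_k,
  c_k = sigma^2 * sum_{j=k..q} theta_j psi_{j-k}   (c_k = 0 for k > q),
using gamma(-m) = gamma(m).
psi-weights needed (psi_j = theta_j + sum_i phi_i psi_{j-i}):
  psi_1 = theta_1 + phi_1 = 0.118 + (-0.105) = 0.013
Right-hand sides:
  c_0 = sigma^2 (1 + theta_1 psi_1) = 3 * (1 + (0.118)(0.013)) = 3 * 1.001534 = 3.004602
  c_1 = sigma^2 theta_1 = 3 * (0.118) = 0.354
  c_2 = 0
Equations for k = 0 and k = 1 (AR order 1):
  gamma(0) = phi_1 gamma(1) + c_0
  gamma(1) = phi_1 gamma(0) + c_1
Substituting the second into the first: gamma(0) (1 - phi_1^2) = c_0 + phi_1 c_1, so
  gamma(0) = (c_0 + phi_1 c_1) / (1 - phi_1^2) = (3.004602 + (-0.105)(0.354)) / (1 - (-0.105)^2) = 2.967432 / 0.988975 = 3.000513.
  gamma(1) = phi_1 gamma(0) + c_1 = (-0.105)(3.000513) + (0.354) = 0.038946.
For k = 2 (> q): gamma(2) = phi_1 gamma(1) = (-0.105)(0.038946) = -0.004089.
Therefore gamma(2) = -0.0041 (to 4 decimal places).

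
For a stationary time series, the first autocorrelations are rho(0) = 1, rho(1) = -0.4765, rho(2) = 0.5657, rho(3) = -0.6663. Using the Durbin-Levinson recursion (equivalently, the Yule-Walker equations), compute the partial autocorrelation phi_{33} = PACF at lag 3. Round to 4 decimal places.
\phi_{33} = -0.4901

The PACF at lag k is phi_{kk}, the last component of the solution
to the Yule-Walker system G_k phi = r_k where
  (G_k)_{ij} = rho(|i - j|), (r_k)_i = rho(i), i,j = 1..k.
Equivalently, Durbin-Levinson gives phi_{kk} iteratively:
  phi_{11} = rho(1)
  phi_{kk} = [rho(k) - sum_{j=1..k-1} phi_{k-1,j} rho(k-j)]
            / [1 - sum_{j=1..k-1} phi_{k-1,j} rho(j)],
  phi_{k,j} = phi_{k-1,j} - phi_{kk} phi_{k-1,k-j},  j = 1..k-1.
Step k = 1:
  phi_11 = rho(1) = -0.4765.
Step k = 2:
  phi_22 = [rho(2) - phi_11 rho(1)] / [1 - phi_11 rho(1)] = [0.5657 - (-0.4765)(-0.4765)] / [1 - (-0.4765)(-0.4765)]
         = 0.33864775 / 0.77294775 = 0.438125.
  Update: phi_21 = phi_11 - phi_22 phi_11 = -0.4765 - (0.438125)(-0.4765) = -0.267733.
Step k = 3:
  phi_33 = [rho(3) - phi_21 rho(2) - phi_22 rho(1)] / [1 - phi_21 rho(1) - phi_22 rho(2)]
    numerator   = -0.6663 - (-0.267733)(0.5657) - (0.438125)(-0.4765) = -0.30607663
    denominator = 1 - (-0.267733)(-0.4765) - (0.438125)(0.5657) = 0.6245777
  phi_33 = -0.30607663 / 0.6245777 = -0.4901.
Therefore phi_{33} = -0.4901.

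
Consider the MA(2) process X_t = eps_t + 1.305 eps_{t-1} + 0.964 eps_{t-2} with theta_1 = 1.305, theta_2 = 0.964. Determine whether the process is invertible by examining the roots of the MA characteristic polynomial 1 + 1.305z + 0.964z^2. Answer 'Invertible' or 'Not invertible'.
\text{Invertible}

The MA(q) characteristic polynomial is P(z) = 1 + 1.305z + 0.964z^2.
Invertibility requires all roots to lie outside the unit circle, i.e. |z| > 1 for every root.
Set 1 + (1.305) z + (0.964) z^2 = 0, i.e. a z^2 + b z + c = 0 with a = 0.964, b = 1.305, c = 1.
Discriminant D = b^2 - 4ac = (1.305)^2 - 4*(0.964)*1 = 1.703025 - (3.856) = -2.152975.
D < 0, so the roots are the complex-conjugate pair z = (-b +/- i sqrt(-D)) / (2a) = -0.6769 +/- 0.761i.
For a conjugate pair |z|^2 = z * conj(z) = (product of roots) = c/a = 1/(0.964) = 1.037344, so |z| = sqrt(1.037344) = 1.0185 for both roots.
Moduli of all roots: 1.0185, 1.0185.
All moduli strictly greater than 1? Yes.
Verdict: Invertible.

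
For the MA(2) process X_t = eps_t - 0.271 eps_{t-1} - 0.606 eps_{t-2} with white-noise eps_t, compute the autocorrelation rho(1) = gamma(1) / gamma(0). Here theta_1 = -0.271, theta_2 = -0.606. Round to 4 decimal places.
\rho(1) = -0.0741

For an MA(q) process with theta_0 = 1, the autocovariance is
  gamma(k) = sigma^2 * sum_{i=0..q-k} theta_i * theta_{i+k},
and rho(k) = gamma(k) / gamma(0). Sigma^2 cancels.
  numerator   = (1)*(-0.271) + (-0.271)*(-0.606) = -0.106774.
  denominator = (1)^2 + (-0.271)^2 + (-0.606)^2 = 1.440677.
  rho(1) = -0.106774 / 1.440677 = -0.0741.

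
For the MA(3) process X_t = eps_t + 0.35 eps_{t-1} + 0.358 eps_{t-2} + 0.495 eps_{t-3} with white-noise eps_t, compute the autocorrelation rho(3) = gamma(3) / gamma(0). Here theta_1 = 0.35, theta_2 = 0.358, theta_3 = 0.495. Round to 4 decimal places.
\rho(3) = 0.3310

For an MA(q) process with theta_0 = 1, the autocovariance is
  gamma(k) = sigma^2 * sum_{i=0..q-k} theta_i * theta_{i+k},
and rho(k) = gamma(k) / gamma(0). Sigma^2 cancels.
  numerator   = (1)*(0.495) = 0.495.
  denominator = (1)^2 + (0.35)^2 + (0.358)^2 + (0.495)^2 = 1.495689.
  rho(3) = 0.495 / 1.495689 = 0.3310.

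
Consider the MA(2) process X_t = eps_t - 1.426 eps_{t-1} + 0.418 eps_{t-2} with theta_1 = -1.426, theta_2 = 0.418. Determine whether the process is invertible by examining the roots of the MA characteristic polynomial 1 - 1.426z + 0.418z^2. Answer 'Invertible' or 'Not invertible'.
\text{Not invertible}

The MA(q) characteristic polynomial is P(z) = 1 - 1.426z + 0.418z^2.
Invertibility requires all roots to lie outside the unit circle, i.e. |z| > 1 for every root.
Set 1 + (-1.426) z + (0.418) z^2 = 0, i.e. a z^2 + b z + c = 0 with a = 0.418, b = -1.426, c = 1.
Discriminant D = b^2 - 4ac = (-1.426)^2 - 4*(0.418)*1 = 2.033476 - (1.672) = 0.361476.
D >= 0, so the roots are real: z = (-b +/- sqrt(D)) / (2a) = (1.426 +/- 0.601229) / (0.836).
  z_1 = (1.426 + 0.601229) / (0.836) = 2.4249,   |z_1| = 2.4249.
  z_2 = (1.426 - 0.601229) / (0.836) = 0.9866,   |z_2| = 0.9866.
Moduli of all roots: 2.4249, 0.9866.
All moduli strictly greater than 1? No.
Verdict: Not invertible.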